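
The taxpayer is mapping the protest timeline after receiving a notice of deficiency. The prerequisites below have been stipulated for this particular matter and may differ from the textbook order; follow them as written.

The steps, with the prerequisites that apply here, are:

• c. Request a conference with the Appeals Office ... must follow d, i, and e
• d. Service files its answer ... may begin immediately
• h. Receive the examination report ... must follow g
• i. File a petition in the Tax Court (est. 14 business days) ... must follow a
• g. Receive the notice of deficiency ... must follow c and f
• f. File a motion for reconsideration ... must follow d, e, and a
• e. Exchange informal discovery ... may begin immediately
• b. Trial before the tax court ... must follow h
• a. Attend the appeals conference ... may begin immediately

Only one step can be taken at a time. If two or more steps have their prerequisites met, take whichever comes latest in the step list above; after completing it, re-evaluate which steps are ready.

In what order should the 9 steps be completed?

Nothing is required for a, e and d. a is listed later → a first.
i now also ready, so the ready set is {e, i, d}; e is listed later → e.
Ready: i and d. i is listed later → i.
That leaves d as the only ready step → d.
Ready: f and c. f is listed later → f.
That leaves c as the only ready step → c.
g needed f and c, now all done → g.
h needed g, now all done → h.
b needed h, now all done → b.

a → e → i → d → f → c → g → h → b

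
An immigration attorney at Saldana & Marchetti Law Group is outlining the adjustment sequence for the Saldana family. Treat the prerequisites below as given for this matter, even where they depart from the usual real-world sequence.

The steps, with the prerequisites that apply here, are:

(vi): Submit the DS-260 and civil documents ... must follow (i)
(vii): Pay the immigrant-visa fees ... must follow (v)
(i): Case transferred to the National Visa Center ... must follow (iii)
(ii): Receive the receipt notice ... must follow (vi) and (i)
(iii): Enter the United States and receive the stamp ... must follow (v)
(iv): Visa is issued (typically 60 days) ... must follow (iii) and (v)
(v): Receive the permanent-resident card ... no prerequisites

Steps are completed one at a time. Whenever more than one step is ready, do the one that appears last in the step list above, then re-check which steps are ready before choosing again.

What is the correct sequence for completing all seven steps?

Only (v) has no prerequisites, so it is first.
Now (iii) and (vii) have their prerequisites met. (iii) is listed later, so (iii) next.
(iv), (i) and (vii) are all available; (iv) is listed later → (iv).
Ready: (i) and (vii). (i) is listed later → (i).
(vii) and (vi) are both available; (vii) is listed later → (vii).
(vi) needed (i), now all done → (vi).
(ii) needed (i) and (vi), now all done → (ii).

(v), (iii), (iv), (i), (vii), (vi), (ii)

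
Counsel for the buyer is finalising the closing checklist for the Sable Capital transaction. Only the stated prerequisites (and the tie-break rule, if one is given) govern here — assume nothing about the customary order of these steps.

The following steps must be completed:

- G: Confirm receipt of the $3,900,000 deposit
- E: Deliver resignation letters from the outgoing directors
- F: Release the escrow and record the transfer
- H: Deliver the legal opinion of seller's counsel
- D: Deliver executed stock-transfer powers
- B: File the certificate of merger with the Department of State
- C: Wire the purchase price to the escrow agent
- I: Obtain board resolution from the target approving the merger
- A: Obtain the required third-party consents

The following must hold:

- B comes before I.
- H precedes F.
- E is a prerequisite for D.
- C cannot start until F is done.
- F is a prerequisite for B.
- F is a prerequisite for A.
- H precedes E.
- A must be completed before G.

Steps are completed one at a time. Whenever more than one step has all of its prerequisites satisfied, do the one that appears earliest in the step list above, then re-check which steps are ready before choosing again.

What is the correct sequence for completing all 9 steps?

H, E, F, D, B, C, I, A, G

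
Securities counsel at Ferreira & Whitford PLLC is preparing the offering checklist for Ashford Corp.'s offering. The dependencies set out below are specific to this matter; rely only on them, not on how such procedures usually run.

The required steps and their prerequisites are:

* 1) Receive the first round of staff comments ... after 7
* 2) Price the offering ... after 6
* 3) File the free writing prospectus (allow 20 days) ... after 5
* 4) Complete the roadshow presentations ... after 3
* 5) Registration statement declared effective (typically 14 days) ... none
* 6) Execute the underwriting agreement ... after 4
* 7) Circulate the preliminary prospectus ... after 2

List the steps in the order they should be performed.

5 3 4 6 2 7 1

5 has no prerequisites → 5 first.
3 needed 5, now all done → 3.
4 needed 3, now all done → 4.
That leaves 6 as the only ready step → 6.
2 needed 6, now all done → 2.
7 needed 2, now all done → 7.
1 needed 7, now all done → 1.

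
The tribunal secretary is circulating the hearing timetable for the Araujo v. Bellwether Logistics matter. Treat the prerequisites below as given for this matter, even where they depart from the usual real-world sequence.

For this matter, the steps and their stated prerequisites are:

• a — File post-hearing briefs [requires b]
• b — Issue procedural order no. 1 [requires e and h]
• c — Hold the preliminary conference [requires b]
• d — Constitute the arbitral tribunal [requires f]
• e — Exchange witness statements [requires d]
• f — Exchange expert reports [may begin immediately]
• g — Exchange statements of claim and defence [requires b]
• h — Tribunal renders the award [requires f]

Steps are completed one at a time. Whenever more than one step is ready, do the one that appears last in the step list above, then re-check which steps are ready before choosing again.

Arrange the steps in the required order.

f, h, d, e, b, g, c, a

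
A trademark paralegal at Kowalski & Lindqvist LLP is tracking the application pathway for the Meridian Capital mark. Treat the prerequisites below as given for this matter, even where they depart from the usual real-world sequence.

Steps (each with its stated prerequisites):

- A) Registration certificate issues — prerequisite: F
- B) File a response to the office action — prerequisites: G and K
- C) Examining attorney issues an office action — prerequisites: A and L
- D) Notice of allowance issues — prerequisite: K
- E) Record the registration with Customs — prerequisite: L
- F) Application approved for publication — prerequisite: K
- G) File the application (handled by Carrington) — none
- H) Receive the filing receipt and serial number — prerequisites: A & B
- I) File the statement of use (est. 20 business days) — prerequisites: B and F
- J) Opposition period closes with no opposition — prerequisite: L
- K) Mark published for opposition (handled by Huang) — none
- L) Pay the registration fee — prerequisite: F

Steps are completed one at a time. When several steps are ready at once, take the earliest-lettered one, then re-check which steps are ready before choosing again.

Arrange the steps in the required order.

G K B D F A H I L C E J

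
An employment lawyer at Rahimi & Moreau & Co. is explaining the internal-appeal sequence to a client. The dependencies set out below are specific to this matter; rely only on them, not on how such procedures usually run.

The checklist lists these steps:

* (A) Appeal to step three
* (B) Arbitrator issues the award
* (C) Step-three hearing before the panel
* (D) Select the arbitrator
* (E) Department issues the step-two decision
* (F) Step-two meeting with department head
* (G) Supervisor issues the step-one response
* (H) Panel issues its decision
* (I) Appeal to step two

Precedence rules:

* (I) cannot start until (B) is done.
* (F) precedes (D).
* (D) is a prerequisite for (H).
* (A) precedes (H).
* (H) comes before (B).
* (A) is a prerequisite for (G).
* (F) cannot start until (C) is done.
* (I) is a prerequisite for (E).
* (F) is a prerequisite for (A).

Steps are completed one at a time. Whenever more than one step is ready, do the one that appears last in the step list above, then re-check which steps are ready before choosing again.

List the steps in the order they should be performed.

(C) has no prerequisites → (C) first.
Next only (F) has its prerequisites met → (F).
(D) and (A) are both available; (D) is listed later → (D).
(A) needed (F), now all done → (A).
(H) and (G) are both available; (H) is listed later → (H).
(B) now also ready, so the ready set is {(G), (B)}; (G) is listed later → (G).
Next only (B) has its prerequisites met → (B).
(I) needed (B), now all done → (I).
(E) needed (I), now all done → (E).

(C) (F) (D) (A) (H) (G) (B) (I) (E)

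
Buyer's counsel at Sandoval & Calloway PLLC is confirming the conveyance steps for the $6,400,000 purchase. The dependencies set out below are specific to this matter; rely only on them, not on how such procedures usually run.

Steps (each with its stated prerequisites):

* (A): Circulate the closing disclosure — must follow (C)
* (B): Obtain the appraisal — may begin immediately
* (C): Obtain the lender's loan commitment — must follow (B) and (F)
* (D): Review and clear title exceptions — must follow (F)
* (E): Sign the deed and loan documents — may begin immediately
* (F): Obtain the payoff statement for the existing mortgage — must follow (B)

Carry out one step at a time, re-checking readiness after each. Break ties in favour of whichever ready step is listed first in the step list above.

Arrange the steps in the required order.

Nothing is required for (B) and (E). (B) is listed earlier → (B) first.
(E) and (F) are both available; (E) is listed earlier → (E).
(F) needed (B), now all done → (F).
Ready: (C) and (D). (C) is listed earlier → (C).
Now (A) and (D) have their prerequisites met. (A) is listed earlier, so (A) next.
(D) needed (F), now all done → (D).

(B), (E), (F), (C), (A), (D)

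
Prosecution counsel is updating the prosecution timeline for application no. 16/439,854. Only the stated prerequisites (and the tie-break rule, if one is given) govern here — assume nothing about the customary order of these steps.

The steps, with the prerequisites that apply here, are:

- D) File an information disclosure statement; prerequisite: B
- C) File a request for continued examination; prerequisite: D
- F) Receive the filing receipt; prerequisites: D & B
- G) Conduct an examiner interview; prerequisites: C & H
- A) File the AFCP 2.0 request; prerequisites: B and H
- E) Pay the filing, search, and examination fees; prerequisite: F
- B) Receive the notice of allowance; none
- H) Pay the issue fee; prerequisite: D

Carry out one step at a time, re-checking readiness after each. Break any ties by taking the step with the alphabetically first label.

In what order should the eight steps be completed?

B, D, C, F, E, H, A, G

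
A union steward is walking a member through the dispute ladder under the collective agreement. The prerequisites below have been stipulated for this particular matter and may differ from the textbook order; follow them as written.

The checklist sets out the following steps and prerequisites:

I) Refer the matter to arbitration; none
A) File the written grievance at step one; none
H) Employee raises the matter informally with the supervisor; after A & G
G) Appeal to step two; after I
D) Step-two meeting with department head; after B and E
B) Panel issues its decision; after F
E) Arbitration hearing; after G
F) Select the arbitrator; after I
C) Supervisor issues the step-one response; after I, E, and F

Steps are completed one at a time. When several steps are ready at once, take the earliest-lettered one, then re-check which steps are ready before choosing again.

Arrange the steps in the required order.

A and I have no prerequisites; A has the earlier label, so A is first.
Next only I has its prerequisites met → I.
Now F and G have their prerequisites met. F has the earlier label, so F next.
B now also ready, so the ready set is {B, G}; B has the earlier label → B.
G needed I, now all done → G.
E and H are both available; E has the earlier label → E.
C and D now also ready, so the ready set is {C, D, H}; C has the earlier label → C.
Ready: D and H. D has the earlier label → D.
That leaves H as the only ready step → H.

A, I, F, B, G, E, C, D, H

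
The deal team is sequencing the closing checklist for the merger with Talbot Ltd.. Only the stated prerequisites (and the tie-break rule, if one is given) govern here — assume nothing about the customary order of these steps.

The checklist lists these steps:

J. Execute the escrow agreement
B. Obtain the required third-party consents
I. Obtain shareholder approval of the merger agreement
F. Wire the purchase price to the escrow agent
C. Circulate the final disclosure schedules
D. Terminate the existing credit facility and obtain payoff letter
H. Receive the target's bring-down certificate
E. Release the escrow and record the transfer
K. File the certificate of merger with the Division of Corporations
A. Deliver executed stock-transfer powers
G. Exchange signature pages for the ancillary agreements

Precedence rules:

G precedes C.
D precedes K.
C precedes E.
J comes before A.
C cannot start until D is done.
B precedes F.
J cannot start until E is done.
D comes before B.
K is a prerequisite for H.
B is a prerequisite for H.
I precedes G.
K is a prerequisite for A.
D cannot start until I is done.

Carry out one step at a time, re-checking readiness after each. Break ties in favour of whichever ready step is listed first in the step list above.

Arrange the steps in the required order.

I D B F K H G C E J A

I has no prerequisites → I first.
D and G are both available; D is listed earlier → D.
B and K now also ready, so the ready set is {B, K, G}; B is listed earlier → B.
Ready: F, K and G. F is listed earlier → F.
K and G are both available; K is listed earlier → K.
H and G are both available; H is listed earlier → H.
G needed I, now all done → G.
C is the only step now ready → C.
E needed C, now all done → E.
J is the only step now ready → J.
Next only A has its prerequisites met → A.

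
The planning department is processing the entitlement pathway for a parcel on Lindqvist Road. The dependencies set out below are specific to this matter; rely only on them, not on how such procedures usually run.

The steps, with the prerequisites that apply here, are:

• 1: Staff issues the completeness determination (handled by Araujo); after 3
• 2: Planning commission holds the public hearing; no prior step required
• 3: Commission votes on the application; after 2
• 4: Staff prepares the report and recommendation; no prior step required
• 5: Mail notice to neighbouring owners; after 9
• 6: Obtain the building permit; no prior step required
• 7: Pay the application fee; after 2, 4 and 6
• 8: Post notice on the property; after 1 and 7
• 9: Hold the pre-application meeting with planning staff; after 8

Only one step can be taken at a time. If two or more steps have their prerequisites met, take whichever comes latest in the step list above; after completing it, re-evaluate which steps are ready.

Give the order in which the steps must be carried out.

Nothing is required for 6, 4 and 2. 6 is listed later → 6 first.
Now 4 and 2 have their prerequisites met. 4 is listed later, so 4 next.
That leaves 2 as the only ready step → 2.
Ready: 7 and 3. 7 is listed later → 7.
That leaves 3 as the only ready step → 3.
1 needed 3, now all done → 1.
8 needed 7 and 1, now all done → 8.
9 is the only step now ready → 9.
5 is the only step now ready → 5.

6, 4, 2, 7, 3, 1, 8, 9, 5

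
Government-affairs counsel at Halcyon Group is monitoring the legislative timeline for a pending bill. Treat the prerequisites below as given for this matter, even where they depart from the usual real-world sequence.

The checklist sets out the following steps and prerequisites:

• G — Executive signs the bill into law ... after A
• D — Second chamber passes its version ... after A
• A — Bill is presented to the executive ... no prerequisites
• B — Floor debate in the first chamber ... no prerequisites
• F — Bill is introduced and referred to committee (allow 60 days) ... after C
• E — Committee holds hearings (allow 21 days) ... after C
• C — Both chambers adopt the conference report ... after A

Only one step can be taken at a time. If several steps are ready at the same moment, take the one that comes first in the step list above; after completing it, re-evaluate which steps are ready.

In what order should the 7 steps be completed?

A and B have no prerequisites; A is listed earlier, so A is first.
G, D and C now also ready, so the ready set is {G, D, B, C}; G is listed earlier → G.
Now D, B and C have their prerequisites met. D is listed earlier, so D next.
Ready: B and C. B is listed earlier → B.
C needed A, now all done → C.
Now F and E have their prerequisites met. F is listed earlier, so F next.
That leaves E as the only ready step → E.

A G D B C F E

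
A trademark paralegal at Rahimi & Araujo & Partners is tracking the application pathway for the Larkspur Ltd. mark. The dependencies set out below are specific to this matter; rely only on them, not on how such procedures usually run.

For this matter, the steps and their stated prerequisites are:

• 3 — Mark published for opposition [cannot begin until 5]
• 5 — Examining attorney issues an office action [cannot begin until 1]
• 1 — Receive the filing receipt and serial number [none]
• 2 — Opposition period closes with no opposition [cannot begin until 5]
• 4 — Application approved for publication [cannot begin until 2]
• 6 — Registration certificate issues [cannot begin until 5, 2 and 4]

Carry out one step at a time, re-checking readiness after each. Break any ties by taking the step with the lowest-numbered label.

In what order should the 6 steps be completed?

1 5 2 3 4 6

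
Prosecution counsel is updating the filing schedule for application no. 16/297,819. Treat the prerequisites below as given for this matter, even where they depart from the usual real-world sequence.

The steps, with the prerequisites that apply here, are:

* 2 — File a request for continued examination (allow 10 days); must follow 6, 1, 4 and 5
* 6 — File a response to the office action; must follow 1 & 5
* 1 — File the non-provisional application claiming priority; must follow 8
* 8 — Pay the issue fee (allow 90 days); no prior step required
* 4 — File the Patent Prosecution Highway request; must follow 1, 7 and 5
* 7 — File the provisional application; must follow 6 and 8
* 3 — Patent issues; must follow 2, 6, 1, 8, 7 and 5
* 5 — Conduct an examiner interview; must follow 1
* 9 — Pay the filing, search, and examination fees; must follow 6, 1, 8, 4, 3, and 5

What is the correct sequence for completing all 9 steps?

8 → 1 → 5 → 6 → 7 → 4 → 2 → 3 → 9

8 is the only step with nothing outstanding, so it goes first.
That leaves 1 as the only ready step → 1.
5 is the only step now ready → 5.
That leaves 6 as the only ready step → 6.
Next only 7 has its prerequisites met → 7.
4 is the only step now ready → 4.
That leaves 2 as the only ready step → 2.
3 is the only step now ready → 3.
9 is the only step now ready → 9.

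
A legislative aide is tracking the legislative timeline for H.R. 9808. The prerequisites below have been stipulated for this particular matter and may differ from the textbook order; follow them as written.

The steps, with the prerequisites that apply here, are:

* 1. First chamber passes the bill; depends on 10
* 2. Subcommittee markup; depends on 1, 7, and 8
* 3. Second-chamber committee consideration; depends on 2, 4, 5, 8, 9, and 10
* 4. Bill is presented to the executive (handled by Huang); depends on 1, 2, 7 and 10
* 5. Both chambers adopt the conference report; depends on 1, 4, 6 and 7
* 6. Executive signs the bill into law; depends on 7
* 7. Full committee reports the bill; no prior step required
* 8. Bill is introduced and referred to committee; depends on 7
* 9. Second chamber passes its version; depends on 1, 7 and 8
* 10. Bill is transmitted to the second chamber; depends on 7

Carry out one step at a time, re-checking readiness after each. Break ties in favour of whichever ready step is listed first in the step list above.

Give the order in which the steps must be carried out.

7 6 8 10 1 2 4 5 9 3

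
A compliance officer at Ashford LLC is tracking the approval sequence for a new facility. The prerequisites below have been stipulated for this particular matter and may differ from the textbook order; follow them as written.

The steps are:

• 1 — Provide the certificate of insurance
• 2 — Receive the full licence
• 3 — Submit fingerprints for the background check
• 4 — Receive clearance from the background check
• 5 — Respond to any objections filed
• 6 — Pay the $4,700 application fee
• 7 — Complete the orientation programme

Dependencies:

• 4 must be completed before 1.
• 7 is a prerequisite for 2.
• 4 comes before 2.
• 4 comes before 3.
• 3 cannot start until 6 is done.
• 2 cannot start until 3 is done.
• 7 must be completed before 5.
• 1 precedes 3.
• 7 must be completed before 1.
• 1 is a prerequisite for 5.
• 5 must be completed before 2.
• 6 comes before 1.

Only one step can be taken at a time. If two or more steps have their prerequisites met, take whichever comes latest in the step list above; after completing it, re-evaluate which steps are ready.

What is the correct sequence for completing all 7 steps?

7, 6, 4, 1, 5, 3, 2

7, 6 and 4 have no prerequisites; 7 is listed later, so 7 is first.
Ready: 6 and 4. 6 is listed later → 6.
That leaves 4 as the only ready step → 4.
1 is the only step now ready → 1.
Ready: 5 and 3. 5 is listed later → 5.
3 needed 6, 4 and 1, now all done → 3.
2 is the only step now ready → 2.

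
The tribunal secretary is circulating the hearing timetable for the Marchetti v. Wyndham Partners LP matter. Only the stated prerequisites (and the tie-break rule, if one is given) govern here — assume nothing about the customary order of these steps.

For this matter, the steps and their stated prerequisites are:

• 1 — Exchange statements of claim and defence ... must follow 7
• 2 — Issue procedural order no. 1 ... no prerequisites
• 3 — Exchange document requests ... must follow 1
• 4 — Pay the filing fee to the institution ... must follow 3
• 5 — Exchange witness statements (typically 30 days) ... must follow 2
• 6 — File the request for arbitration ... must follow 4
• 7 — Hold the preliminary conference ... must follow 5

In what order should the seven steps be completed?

2 is the only step with nothing outstanding, so it goes first.
5 needed 2, now all done → 5.
Next only 7 has its prerequisites met → 7.
1 needed 7, now all done → 1.
That leaves 3 as the only ready step → 3.
That leaves 4 as the only ready step → 4.
6 needed 4, now all done → 6.

2, 5, 7, 1, 3, 4, 6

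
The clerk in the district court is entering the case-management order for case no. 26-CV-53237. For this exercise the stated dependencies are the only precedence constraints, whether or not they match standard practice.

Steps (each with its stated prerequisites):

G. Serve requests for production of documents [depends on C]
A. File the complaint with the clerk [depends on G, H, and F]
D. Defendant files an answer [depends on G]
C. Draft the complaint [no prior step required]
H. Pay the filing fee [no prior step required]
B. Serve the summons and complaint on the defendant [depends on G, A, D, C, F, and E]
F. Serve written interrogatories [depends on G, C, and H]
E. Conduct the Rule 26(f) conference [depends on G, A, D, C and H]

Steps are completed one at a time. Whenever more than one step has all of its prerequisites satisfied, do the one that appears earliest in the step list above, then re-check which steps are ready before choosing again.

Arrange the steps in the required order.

C → G → D → H → F → A → E → B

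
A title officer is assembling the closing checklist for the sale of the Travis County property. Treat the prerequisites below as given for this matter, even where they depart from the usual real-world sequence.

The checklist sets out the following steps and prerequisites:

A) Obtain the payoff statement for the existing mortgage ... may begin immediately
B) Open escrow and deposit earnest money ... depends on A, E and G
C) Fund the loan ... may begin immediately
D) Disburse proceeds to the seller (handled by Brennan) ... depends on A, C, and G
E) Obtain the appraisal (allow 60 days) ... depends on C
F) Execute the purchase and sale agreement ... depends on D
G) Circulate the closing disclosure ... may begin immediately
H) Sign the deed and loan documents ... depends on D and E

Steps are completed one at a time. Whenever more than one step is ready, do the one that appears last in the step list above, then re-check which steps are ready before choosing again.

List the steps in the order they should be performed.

Nothing is required for G, C and A. G is listed later → G first.
Now C and A have their prerequisites met. C is listed later, so C next.
Ready: E and A. E is listed later → E.
A is the only step now ready → A.
D and B are both available; D is listed later → D.
Now H, F and B have their prerequisites met. H is listed later, so H next.
F and B are both available; F is listed later → F.
B needed G, E and A, now all done → B.

G, C, E, A, D, H, F, B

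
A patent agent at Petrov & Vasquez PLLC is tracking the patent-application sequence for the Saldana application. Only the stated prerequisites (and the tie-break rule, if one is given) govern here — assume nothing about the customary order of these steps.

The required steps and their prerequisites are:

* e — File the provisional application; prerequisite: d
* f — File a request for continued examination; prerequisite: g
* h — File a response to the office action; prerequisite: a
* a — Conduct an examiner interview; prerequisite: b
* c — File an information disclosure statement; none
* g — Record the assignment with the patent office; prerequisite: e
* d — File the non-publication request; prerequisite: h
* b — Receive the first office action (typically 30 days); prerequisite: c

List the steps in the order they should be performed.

c has no prerequisites → c first.
Next only b has its prerequisites met → b.
a is the only step now ready → a.
h is the only step now ready → h.
d needed h, now all done → d.
e needed d, now all done → e.
That leaves g as the only ready step → g.
That leaves f as the only ready step → f.

c → b → a → h → d → e → g → f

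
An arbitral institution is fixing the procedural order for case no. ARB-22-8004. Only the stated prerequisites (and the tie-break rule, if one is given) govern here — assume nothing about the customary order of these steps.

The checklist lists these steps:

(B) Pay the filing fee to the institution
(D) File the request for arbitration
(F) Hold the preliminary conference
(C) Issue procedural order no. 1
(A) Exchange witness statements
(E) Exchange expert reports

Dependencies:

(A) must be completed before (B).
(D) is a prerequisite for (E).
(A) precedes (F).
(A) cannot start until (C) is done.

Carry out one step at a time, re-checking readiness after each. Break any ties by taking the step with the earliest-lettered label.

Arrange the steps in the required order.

(C) and (D) have no prerequisites; (C) has the earlier label, so (C) is first.
(A) now also ready, so the ready set is {(A), (D)}; (A) has the earlier label → (A).
Now (B), (D) and (F) have their prerequisites met. (B) has the earlier label, so (B) next.
(D) and (F) are both available; (D) has the earlier label → (D).
Ready: (E) and (F). (E) has the earlier label → (E).
(F) needed (A), now all done → (F).

(C) → (A) → (B) → (D) → (E) → (F)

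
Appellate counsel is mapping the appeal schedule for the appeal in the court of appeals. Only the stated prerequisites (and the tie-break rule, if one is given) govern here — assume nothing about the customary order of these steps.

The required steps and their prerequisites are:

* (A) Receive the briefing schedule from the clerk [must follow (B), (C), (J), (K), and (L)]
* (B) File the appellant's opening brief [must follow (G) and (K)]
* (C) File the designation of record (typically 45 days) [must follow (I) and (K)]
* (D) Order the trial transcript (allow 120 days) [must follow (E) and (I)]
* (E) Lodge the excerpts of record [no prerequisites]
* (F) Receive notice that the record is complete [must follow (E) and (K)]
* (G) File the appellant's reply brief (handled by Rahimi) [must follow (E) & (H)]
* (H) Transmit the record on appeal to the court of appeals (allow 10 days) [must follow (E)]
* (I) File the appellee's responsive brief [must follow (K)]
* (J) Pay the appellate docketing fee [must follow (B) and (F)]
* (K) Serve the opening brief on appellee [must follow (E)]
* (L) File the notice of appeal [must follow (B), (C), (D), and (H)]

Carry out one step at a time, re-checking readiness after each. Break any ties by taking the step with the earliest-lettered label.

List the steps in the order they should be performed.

(E) → (H) → (G) → (K) → (B) → (F) → (I) → (C) → (D) → (J) → (L) → (A)

(E) is the only step with nothing outstanding, so it goes first.
(H) and (K) are both available; (H) has the earlier label → (H).
(G) and (K) are both available; (G) has the earlier label → (G).
(K) is the only step now ready → (K).
(B), (F) and (I) are all available; (B) has the earlier label → (B).
Now (F) and (I) have their prerequisites met. (F) has the earlier label, so (F) next.
(J) now also ready, so the ready set is {(I), (J)}; (I) has the earlier label → (I).
Ready: (C), (D) and (J). (C) has the earlier label → (C).
Ready: (D) and (J). (D) has the earlier label → (D).
Ready: (J) and (L). (J) has the earlier label → (J).
(L) needed (B), (C), (D) and (H), now all done → (L).
That leaves (A) as the only ready step → (A).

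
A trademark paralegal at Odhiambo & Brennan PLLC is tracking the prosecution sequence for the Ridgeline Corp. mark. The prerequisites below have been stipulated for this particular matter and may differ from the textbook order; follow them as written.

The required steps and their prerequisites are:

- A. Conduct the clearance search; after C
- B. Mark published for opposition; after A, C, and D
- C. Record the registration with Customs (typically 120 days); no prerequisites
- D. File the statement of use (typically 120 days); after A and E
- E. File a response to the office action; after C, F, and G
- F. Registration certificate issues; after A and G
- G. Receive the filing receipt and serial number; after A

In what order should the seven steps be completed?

C is the only step with nothing outstanding, so it goes first.
Next only A has its prerequisites met → A.
G needed A, now all done → G.
That leaves F as the only ready step → F.
Next only E has its prerequisites met → E.
D is the only step now ready → D.
B is the only step now ready → B.

C, A, G, F, E, D, B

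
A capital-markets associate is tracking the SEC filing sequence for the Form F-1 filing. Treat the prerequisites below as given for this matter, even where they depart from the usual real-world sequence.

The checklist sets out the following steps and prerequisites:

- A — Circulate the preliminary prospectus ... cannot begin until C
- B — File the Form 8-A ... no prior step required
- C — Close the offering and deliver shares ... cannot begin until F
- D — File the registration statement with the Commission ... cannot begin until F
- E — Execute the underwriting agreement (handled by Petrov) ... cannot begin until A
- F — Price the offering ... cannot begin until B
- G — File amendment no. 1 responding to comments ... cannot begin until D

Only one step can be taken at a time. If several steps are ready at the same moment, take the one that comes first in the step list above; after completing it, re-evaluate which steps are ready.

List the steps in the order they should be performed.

B has no prerequisites → B first.
F needed B, now all done → F.
C and D are both available; C is listed earlier → C.
A now also ready, so the ready set is {A, D}; A is listed earlier → A.
E now also ready, so the ready set is {D, E}; D is listed earlier → D.
Now E and G have their prerequisites met. E is listed earlier, so E next.
G needed D, now all done → G.

B F C A D E G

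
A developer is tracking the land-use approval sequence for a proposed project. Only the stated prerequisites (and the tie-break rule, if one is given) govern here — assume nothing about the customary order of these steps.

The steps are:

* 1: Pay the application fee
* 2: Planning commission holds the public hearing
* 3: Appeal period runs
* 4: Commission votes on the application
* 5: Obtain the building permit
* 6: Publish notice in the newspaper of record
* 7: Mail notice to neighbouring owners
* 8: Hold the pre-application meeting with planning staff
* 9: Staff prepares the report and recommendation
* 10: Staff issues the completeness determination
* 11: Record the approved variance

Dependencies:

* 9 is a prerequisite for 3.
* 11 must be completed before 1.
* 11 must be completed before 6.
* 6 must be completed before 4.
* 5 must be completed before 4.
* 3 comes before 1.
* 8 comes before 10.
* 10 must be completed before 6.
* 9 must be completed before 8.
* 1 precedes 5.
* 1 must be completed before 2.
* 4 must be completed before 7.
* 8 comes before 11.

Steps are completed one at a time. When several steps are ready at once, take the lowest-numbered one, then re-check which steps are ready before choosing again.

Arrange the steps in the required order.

9 → 3 → 8 → 10 → 11 → 1 → 2 → 5 → 6 → 4 → 7

9 has no prerequisites → 9 first.
Ready: 3 and 8. 3 has the earlier label → 3.
That leaves 8 as the only ready step → 8.
10 and 11 are both available; 10 has the earlier label → 10.
That leaves 11 as the only ready step → 11.
Now 1 and 6 have their prerequisites met. 1 has the earlier label, so 1 next.
Now 2, 5 and 6 have their prerequisites met. 2 has the earlier label, so 2 next.
5 and 6 are both available; 5 has the earlier label → 5.
6 needed 10 and 11, now all done → 6.
4 needed 5 and 6, now all done → 4.
7 needed 4, now all done → 7.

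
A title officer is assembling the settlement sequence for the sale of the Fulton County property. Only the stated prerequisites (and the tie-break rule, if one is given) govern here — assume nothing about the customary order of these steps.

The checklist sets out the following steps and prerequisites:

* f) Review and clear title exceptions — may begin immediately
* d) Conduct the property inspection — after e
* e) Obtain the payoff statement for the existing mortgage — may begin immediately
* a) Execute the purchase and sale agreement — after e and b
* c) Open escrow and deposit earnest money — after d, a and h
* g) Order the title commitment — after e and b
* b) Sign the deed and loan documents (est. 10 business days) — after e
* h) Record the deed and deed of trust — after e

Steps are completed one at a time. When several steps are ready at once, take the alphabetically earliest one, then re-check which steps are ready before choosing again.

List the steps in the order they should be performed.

e, b, a, d, f, g, h, c

e and f have no prerequisites; e has the earlier label, so e is first.
Now b, d, f and h have their prerequisites met. b has the earlier label, so b next.
a and g now also ready, so the ready set is {a, d, f, g, h}; a has the earlier label → a.
d, f, g and h are all available; d has the earlier label → d.
Now f, g and h have their prerequisites met. f has the earlier label, so f next.
g and h are both available; g has the earlier label → g.
h is the only step now ready → h.
c needed a, d and h, now all done → c.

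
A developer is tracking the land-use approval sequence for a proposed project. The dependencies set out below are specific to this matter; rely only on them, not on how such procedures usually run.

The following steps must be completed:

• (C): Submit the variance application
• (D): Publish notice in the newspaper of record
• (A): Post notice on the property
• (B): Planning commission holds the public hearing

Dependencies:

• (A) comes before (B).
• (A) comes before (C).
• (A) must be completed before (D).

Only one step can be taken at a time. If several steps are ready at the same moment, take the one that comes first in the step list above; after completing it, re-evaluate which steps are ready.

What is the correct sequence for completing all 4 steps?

(A) is the only step with nothing outstanding, so it goes first.
Ready: (C), (D) and (B). (C) is listed earlier → (C).
Now (D) and (B) have their prerequisites met. (D) is listed earlier, so (D) next.
That leaves (B) as the only ready step → (B).

(A) → (C) → (D) → (B)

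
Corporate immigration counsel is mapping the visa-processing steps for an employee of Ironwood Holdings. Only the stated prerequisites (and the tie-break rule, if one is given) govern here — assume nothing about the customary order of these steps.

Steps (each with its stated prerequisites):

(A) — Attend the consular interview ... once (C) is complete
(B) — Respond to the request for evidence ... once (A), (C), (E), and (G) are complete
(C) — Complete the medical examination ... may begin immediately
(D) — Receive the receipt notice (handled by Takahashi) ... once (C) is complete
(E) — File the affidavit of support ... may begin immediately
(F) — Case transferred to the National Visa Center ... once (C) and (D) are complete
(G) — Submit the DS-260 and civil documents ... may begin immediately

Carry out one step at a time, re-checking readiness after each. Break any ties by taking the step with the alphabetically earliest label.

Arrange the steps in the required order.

(C), (E) and (G) have no prerequisites; (C) has the earlier label, so (C) is first.
(A) and (D) now also ready, so the ready set is {(A), (D), (E), (G)}; (A) has the earlier label → (A).
(D), (E) and (G) are all available; (D) has the earlier label → (D).
Now (E), (F) and (G) have their prerequisites met. (E) has the earlier label, so (E) next.
(F) and (G) are both available; (F) has the earlier label → (F).
That leaves (G) as the only ready step → (G).
(B) needed (A), (C), (E) and (G), now all done → (B).

(C), (A), (D), (E), (F), (G), (B)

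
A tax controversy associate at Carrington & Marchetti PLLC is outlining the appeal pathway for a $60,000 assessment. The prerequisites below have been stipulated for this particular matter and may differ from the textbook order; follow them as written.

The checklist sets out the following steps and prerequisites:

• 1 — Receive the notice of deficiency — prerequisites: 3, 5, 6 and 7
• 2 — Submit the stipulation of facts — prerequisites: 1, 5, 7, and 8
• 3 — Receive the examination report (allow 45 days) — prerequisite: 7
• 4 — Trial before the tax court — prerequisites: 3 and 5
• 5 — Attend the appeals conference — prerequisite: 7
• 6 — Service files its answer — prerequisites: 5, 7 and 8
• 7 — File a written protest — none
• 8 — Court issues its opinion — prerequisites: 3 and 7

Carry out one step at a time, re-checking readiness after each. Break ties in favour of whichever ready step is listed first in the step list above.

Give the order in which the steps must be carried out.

7 has no prerequisites → 7 first.
Now 3 and 5 have their prerequisites met. 3 is listed earlier, so 3 next.
Now 5 and 8 have their prerequisites met. 5 is listed earlier, so 5 next.
4 now also ready, so the ready set is {4, 8}; 4 is listed earlier → 4.
8 needed 3 and 7, now all done → 8.
6 needed 5, 7 and 8, now all done → 6.
That leaves 1 as the only ready step → 1.
That leaves 2 as the only ready step → 2.

7, 3, 5, 4, 8, 6, 1, 2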